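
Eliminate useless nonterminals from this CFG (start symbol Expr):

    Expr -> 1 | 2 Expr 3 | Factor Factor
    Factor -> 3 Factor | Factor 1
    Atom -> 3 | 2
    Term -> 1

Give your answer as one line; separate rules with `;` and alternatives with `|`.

Generating nonterminals: {Atom, Expr, Term}.
Reachable from Expr after that: {Expr}.
Removed useless symbols: {Atom, Factor, Term} and every production mentioning them.

Expr -> 1 | 2 Expr 3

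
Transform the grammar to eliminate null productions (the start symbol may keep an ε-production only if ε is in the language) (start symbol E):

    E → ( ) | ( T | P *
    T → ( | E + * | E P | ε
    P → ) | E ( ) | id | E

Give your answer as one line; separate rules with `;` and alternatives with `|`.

E → ( ) | ( T | ( | P *; T → ( | E + * | E P; P → ) | E ( ) | id | E

The nullable symbols are {T}.
ε ∉ L(G), so no ε-production is kept.
Add the nullable-subset variants: E → ( T gives ( T | (.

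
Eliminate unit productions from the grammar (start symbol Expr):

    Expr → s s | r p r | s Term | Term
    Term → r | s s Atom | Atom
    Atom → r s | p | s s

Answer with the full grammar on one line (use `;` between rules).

Expr → r | s s Atom | r s | p | s s | r p r | s Term; Term → r | s s Atom | r s | p | s s; Atom → r s | p | s s

Unit pairs: Expr ⇒* {Atom, Term}; Term ⇒* {Atom}.
For each unit pair (A, B), copy every non-unit production of B to A, then drop all unit productions.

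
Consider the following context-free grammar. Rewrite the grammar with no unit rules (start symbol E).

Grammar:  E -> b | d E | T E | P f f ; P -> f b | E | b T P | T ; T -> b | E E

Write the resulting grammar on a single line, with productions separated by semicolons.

E -> b | d E | T E | P f f; P -> b | d E | T E | P f f | f b | b T P | E E; T -> b | E E

Unit pairs: P ⇒* {E, T}.
For every A with A ⇒* B via unit rules, add B's non-unit alternatives to A; then delete every rule of the form X → Y.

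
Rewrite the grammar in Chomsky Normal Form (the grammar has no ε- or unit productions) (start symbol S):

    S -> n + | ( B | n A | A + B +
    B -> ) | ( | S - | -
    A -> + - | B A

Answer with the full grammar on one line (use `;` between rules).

S -> X1 X2 | X3 B | X1 A | A Y1; B -> ) | ( | S X4 | -; A -> X2 X4 | B A; X1 -> n; X2 -> +; X3 -> (; X4 -> -; Y1 -> X2 Y2; Y2 -> B X2

Introduce a nonterminal for each terminal appearing in a rule of length ≥ 2: X1 → n, X2 → +, X3 → (, X4 → -.
Binarize each right-hand side of length ≥ 3 by chaining fresh nonterminals (Y1, Y2, …): affected rules were S → A X2 B X2.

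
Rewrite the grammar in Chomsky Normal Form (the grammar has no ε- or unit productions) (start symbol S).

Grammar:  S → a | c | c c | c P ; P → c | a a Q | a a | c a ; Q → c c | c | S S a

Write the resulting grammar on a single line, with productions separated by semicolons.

Introduce a nonterminal for each terminal appearing in a rule of length ≥ 2: X1 → c, X2 → a.
Binarize each right-hand side of length ≥ 3 by chaining fresh nonterminals (Y1, Y2, …): affected rules were P → X2 X2 Q; Q → S S X2.

S → a | c | X1 X1 | X1 P; P → c | X2 Y1 | X2 X2 | X1 X2; Q → X1 X1 | c | S Y2; X1 → c; X2 → a; Y1 → X2 Q; Y2 → S X2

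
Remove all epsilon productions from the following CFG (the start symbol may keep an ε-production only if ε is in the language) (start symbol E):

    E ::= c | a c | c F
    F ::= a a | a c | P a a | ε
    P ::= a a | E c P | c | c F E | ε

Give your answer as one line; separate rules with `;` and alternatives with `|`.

Nullable nonterminals: {F, P}.
ε ∉ L(G), so no ε-production is kept.
Expand every rule over subsets of its nullable positions: P → E c P gives E c P | E c. P → c F E gives c F E | c E.

E ::= c | a c | c F; F ::= a a | a c | P a a; P ::= a a | E c P | E c | c | c F E | c E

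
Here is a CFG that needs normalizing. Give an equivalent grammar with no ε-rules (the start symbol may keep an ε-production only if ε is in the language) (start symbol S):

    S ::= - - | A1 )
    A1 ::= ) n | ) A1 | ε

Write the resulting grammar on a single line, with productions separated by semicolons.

S ::= - - | A1 ) | ); A1 ::= ) n | ) A1 | )

Nullable set = {A1}.
ε ∉ L(G), so no ε-production is kept.
Add the nullable-subset variants: S → A1 ) gives A1 ) | ). A1 → ) A1 gives ) A1 | ).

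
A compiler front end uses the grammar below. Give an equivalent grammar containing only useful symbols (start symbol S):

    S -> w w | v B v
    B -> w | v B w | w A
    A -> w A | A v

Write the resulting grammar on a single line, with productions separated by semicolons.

Generating nonterminals: {B, S}.
Reachable from S after that: {B, S}.
Removed useless symbols: {A} and every production mentioning them.

S -> w w | v B v; B -> w | v B w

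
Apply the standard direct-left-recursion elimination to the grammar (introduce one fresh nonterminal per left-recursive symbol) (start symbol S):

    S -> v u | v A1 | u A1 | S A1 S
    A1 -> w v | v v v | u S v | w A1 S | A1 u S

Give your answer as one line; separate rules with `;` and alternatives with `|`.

Directly left-recursive nonterminals: S, A1.
For S: α = {A1 S}, β = {v u, v A1, u A1}. Rewrite as S → β S' and S' → α S' | ε.
For A1: α = {u S}, β = {w v, v v v, u S v, w A1 S}. Rewrite as A1 → β A1' and A1' → α A1' | ε.

S -> v u S' | v A1 S' | u A1 S'; A1 -> w v A1' | v v v A1' | u S v A1' | w A1 S A1'; S' -> A1 S S' | ε; A1' -> u S A1' | ε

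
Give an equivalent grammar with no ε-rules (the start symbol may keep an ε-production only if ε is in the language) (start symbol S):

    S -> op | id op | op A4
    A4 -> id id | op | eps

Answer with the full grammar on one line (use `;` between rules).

The nullable symbols are {A4}.
ε ∉ L(G), so no ε-production is kept.

S -> op | id op | op A4; A4 -> id id | op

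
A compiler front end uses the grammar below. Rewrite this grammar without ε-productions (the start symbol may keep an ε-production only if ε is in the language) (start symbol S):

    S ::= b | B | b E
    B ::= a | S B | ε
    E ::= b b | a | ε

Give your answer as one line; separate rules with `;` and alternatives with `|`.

Nullable nonterminals: {B, E, S}.
ε ∈ L(G) since S is nullable, so keep S → ε.
Add the nullable-subset variants: B → S B gives S B | S.

S ::= b | B | b E | ε; B ::= a | S B | S; E ::= b b | a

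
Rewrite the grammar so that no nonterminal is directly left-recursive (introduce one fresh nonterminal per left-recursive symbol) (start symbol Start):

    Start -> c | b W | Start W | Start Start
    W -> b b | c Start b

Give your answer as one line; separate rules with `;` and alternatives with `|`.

Start -> c Start1 | b W Start1; W -> b b | c Start b; Start1 -> W Start1 | Start Start1 | ε

Directly left-recursive nonterminal: Start.
For Start: α = {W, Start}, β = {c, b W}. Rewrite as Start → β Start1 and Start1 → α Start1 | ε.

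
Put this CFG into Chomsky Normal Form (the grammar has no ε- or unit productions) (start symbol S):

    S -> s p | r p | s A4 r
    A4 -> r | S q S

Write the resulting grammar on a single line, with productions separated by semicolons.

S -> X1 X2 | X3 X2 | X1 Y1; A4 -> r | S Y2; X1 -> s; X2 -> p; X3 -> r; X4 -> q; Y1 -> A4 X3; Y2 -> X4 S

Introduce a nonterminal for each terminal appearing in a rule of length ≥ 2: X1 → s, X2 → p, X3 → r, X4 → q.
Binarize each right-hand side of length ≥ 3 by chaining fresh nonterminals (Y1, Y2, …): affected rules were S → X1 A4 X3; A4 → S X4 S.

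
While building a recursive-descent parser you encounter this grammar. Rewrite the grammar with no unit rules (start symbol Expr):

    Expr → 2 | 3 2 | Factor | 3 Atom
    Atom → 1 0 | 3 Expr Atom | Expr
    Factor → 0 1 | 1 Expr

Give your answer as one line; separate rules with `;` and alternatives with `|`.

Unit pairs: Atom ⇒* {Expr, Factor}; Expr ⇒* {Factor}.
For each unit pair (A, B), copy every non-unit production of B to A, then drop all unit productions.

Expr → 0 1 | 1 Expr | 2 | 3 2 | 3 Atom; Atom → 1 0 | 3 Expr Atom | 0 1 | 1 Expr | 2 | 3 2 | 3 Atom; Factor → 0 1 | 1 Expr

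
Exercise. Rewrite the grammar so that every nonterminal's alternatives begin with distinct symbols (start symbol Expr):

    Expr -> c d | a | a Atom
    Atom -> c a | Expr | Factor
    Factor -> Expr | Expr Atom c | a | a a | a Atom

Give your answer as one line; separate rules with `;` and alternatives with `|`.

Expr has alternatives sharing prefix 'a': factor to Expr → a Expr1 with Expr1 → ε | Atom.
Factor has alternatives sharing prefix 'a': factor to Factor → a Factor1 with Factor1 → ε | a | Atom.
Factor has alternatives sharing prefix 'Expr': factor to Factor → Expr Factor2 with Factor2 → ε | Atom c.

Expr -> c d | a Expr1; Atom -> c a | Expr | Factor; Factor -> a Factor1 | Expr Factor2; Expr1 -> ε | Atom; Factor1 -> ε | a | Atom; Factor2 -> ε | Atom c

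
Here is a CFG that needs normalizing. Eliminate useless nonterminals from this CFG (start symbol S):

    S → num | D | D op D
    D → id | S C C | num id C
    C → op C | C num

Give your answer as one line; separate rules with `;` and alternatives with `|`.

S → num | D | D op D; D → id

Generating nonterminals: {D, S}.
Reachable from S after that: {D, S}.
Removed useless symbols: {C} and every production mentioning them.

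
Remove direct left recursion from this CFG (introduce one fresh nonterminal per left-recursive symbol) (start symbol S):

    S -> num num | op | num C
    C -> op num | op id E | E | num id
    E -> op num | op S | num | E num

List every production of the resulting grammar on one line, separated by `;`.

Directly left-recursive nonterminal: E.
For E: α = {num}, β = {op num, op S, num}. Rewrite as E → β E' and E' → α E' | ε.

S -> num num | op | num C; C -> op num | op id E | E | num id; E -> op num E' | op S E' | num E'; E' -> num E' | eps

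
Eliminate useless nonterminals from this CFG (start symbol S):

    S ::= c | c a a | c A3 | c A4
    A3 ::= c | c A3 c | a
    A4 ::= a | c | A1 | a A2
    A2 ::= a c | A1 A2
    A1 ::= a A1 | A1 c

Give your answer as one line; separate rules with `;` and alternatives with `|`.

Generating nonterminals: {A2, A3, A4, S}.
Reachable from S after that: {A2, A3, A4, S}.
Removed useless symbols: {A1} and every production mentioning them.

S ::= c | c a a | c A3 | c A4; A3 ::= c | c A3 c | a; A4 ::= a | c | a A2; A2 ::= a c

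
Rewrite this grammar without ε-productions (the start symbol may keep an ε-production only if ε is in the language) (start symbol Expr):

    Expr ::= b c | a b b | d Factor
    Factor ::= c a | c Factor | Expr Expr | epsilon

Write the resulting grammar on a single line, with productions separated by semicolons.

Expr ::= b c | a b b | d Factor | d; Factor ::= c a | c Factor | c | Expr Expr

Nullable set = {Factor}.
ε ∉ L(G), so no ε-production is kept.
Add the nullable-subset variants: Expr → d Factor gives d Factor | d. Factor → c Factor gives c Factor | c.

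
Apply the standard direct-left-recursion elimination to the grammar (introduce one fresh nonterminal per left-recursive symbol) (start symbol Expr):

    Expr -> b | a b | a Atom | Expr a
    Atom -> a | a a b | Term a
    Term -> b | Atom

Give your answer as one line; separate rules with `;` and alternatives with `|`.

Left recursion appears on Expr.
For Expr: α = {a}, β = {b, a b, a Atom}. Rewrite as Expr → β Expr1 and Expr1 → α Expr1 | ε.

Expr -> b Expr1 | a b Expr1 | a Atom Expr1; Atom -> a | a a b | Term a; Term -> b | Atom; Expr1 -> a Expr1 | ε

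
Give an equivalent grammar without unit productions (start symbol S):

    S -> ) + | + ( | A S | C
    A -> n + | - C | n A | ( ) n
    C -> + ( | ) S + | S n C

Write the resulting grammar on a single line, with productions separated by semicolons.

Unit pairs: S ⇒* {C}.
Replace each nonterminal's rules with the union of the non-unit rules of every nonterminal it unit-derives.

S -> + ( | ) S + | S n C | ) + | A S; A -> n + | - C | n A | ( ) n; C -> + ( | ) S + | S n C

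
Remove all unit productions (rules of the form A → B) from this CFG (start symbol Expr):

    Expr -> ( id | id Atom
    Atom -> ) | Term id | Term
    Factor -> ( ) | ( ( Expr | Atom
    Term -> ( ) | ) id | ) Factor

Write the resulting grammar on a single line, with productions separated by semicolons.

Unit pairs: Atom ⇒* {Term}; Factor ⇒* {Atom, Term}.
For each unit pair (A, B), copy every non-unit production of B to A, then drop all unit productions.

Expr -> ( id | id Atom; Atom -> ( ) | ) id | ) Factor | ) | Term id; Factor -> ( ) | ) id | ) Factor | ) | Term id | ( ( Expr; Term -> ( ) | ) id | ) Factor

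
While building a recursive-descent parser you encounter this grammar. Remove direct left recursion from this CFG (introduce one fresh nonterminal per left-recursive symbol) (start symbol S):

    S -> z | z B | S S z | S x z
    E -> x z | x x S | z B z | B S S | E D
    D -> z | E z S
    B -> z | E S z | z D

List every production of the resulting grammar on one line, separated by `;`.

S, E are directly left-recursive.
For S: α = {S z, x z}, β = {z, z B}. Rewrite as S → β S' and S' → α S' | ε.
For E: α = {D}, β = {x z, x x S, z B z, B S S}. Rewrite as E → β E' and E' → α E' | ε.

S -> z S' | z B S'; E -> x z E' | x x S E' | z B z E' | B S S E'; D -> z | E z S; B -> z | E S z | z D; S' -> S z S' | x z S' | ε; E' -> D E' | ε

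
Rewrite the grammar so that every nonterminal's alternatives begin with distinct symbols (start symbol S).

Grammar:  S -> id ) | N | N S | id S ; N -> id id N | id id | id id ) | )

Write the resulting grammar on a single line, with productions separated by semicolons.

S has alternatives sharing prefix 'id': factor to S → id S' with S' → ) | S.
S has alternatives sharing prefix 'N': factor to S → N S'' with S'' → ε | S.
N has alternatives sharing prefix 'id id': factor to N → id id N' with N' → N | ε | ).

S -> id S' | N S''; N -> ) | id id N'; S' -> ) | S; S'' -> epsilon | S; N' -> N | epsilon | )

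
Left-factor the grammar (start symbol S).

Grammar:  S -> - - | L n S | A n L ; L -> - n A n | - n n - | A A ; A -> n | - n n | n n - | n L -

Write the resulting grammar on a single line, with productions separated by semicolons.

S -> - - | L n S | A n L; L -> A A | - n L'; A -> - n n | n A'; L' -> A n | n -; A' -> eps | n - | L -

L has alternatives sharing prefix '- n': factor to L → - n L' with L' → A n | n -.
A has alternatives sharing prefix 'n': factor to A → n A' with A' → ε | n - | L -.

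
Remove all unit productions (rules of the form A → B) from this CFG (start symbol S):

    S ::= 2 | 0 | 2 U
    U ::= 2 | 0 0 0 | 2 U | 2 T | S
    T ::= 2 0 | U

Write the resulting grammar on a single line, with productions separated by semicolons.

Unit pairs: T ⇒* {S, U}; U ⇒* {S}.
For every A with A ⇒* B via unit rules, add B's non-unit alternatives to A; then delete every rule of the form X → Y.

S ::= 2 | 0 | 2 U; U ::= 2 | 0 0 0 | 2 U | 2 T | 0; T ::= 2 | 0 0 0 | 2 U | 2 T | 0 | 2 0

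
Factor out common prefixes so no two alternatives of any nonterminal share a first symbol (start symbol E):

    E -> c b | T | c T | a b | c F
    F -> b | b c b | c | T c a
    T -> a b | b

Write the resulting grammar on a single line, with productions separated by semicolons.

E -> T | a b | c E'; F -> c | T c a | b F'; T -> a b | b; E' -> b | T | F; F' -> ε | c b

E has alternatives sharing prefix 'c': factor to E → c E' with E' → b | T | F.
F has alternatives sharing prefix 'b': factor to F → b F' with F' → ε | c b.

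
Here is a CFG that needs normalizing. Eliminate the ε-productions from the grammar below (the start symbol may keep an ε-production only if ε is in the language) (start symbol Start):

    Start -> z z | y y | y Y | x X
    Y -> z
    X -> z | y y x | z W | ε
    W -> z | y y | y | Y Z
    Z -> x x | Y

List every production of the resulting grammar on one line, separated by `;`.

Nullable nonterminals: {X}.
ε ∉ L(G), so no ε-production is kept.
Expand every rule over subsets of its nullable positions: Start → x X gives x X | x.

Start -> z z | y y | y Y | x X | x; Y -> z; X -> z | y y x | z W; W -> z | y y | y | Y Z; Z -> x x | Y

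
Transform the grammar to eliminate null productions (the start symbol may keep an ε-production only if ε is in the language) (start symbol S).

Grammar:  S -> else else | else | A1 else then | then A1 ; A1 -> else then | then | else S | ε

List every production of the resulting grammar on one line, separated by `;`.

S -> else else | else | A1 else then | else then | then A1 | then; A1 -> else then | then | else S

The nullable symbols are {A1}.
ε ∉ L(G), so no ε-production is kept.
Expand every rule over subsets of its nullable positions: S → A1 else then gives A1 else then | else then. S → then A1 gives then A1 | then.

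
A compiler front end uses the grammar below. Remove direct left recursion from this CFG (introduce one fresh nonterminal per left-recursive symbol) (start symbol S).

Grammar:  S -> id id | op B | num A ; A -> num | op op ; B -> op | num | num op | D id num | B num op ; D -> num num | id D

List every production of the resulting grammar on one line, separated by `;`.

Left recursion appears on B.
For B: α = {num op}, β = {op, num, num op, D id num}. Rewrite as B → β B' and B' → α B' | ε.

S -> id id | op B | num A; A -> num | op op; B -> op B' | num B' | num op B' | D id num B'; D -> num num | id D; B' -> num op B' | eps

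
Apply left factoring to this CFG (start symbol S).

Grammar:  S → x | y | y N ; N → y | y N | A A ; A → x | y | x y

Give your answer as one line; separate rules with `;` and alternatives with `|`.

S → x | y S'; N → A A | y N'; A → y | x A'; S' → ε | N; N' → ε | N; A' → ε | y

S has alternatives sharing prefix 'y': factor to S → y S' with S' → ε | N.
N has alternatives sharing prefix 'y': factor to N → y N' with N' → ε | N.
A has alternatives sharing prefix 'x': factor to A → x A' with A' → ε | y.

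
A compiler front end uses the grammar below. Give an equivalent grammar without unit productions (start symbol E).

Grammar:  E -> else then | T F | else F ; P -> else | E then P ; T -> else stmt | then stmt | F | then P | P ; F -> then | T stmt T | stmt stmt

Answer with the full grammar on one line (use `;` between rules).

Unit pairs: T ⇒* {F, P}.
Replace each nonterminal's rules with the union of the non-unit rules of every nonterminal it unit-derives.

E -> else then | T F | else F; P -> else | E then P; T -> then | T stmt T | stmt stmt | else | E then P | else stmt | then stmt | then P; F -> then | T stmt T | stmt stmt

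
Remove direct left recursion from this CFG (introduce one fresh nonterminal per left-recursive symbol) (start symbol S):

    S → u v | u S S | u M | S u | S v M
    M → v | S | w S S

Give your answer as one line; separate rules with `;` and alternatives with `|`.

S → u v S' | u S S S' | u M S'; M → v | S | w S S; S' → u S' | v M S' | eps

Left recursion appears on S.
For S: α = {u, v M}, β = {u v, u S S, u M}. Rewrite as S → β S' and S' → α S' | ε.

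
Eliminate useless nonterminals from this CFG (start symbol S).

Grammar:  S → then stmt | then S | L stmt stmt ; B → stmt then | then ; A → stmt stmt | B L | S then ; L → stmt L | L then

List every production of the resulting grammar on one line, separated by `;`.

S → then stmt | then S

Generating nonterminals: {A, B, S}.
Reachable from S after that: {S}.
Removed useless symbols: {A, B, L} and every production mentioning them.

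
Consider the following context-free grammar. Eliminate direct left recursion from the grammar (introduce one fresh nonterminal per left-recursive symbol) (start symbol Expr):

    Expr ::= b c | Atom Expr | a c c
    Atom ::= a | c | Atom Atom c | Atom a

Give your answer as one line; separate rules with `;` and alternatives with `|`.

Directly left-recursive nonterminal: Atom.
For Atom: α = {Atom c, a}, β = {a, c}. Rewrite as Atom → β Atom1 and Atom1 → α Atom1 | ε.

Expr ::= b c | Atom Expr | a c c; Atom ::= a Atom1 | c Atom1; Atom1 ::= Atom c Atom1 | a Atom1 | ε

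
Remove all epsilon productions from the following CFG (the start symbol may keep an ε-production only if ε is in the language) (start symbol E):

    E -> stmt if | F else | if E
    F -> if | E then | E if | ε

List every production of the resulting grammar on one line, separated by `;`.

E -> stmt if | F else | else | if E; F -> if | E then | E if

Nullable nonterminals: {F}.
ε ∉ L(G), so no ε-production is kept.
For each production, add variants omitting each subset of nullable occurrences: E → F else gives F else | else.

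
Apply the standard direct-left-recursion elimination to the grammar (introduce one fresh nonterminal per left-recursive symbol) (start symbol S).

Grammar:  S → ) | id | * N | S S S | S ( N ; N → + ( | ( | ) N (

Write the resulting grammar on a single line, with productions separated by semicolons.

S is directly left-recursive.
For S: α = {S S, ( N}, β = {), id, * N}. Rewrite as S → β S' and S' → α S' | ε.

S → ) S' | id S' | * N S'; N → + ( | ( | ) N (; S' → S S S' | ( N S' | ε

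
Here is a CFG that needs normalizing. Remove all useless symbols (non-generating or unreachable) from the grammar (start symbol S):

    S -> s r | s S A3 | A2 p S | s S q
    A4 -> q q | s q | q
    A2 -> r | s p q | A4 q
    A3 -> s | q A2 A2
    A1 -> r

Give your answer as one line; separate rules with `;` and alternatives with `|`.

S -> s r | s S A3 | A2 p S | s S q; A4 -> q q | s q | q; A2 -> r | s p q | A4 q; A3 -> s | q A2 A2

Generating nonterminals: {A1, A2, A3, A4, S}.
Reachable from S after that: {A2, A3, A4, S}.
Removed useless symbols: {A1} and every production mentioning them.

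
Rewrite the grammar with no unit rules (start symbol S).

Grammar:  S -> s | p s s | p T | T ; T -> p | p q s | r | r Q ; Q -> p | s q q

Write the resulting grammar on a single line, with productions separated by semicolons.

S -> s | p s s | p T | p | p q s | r | r Q; T -> p | p q s | r | r Q; Q -> p | s q q

Unit pairs: S ⇒* {T}.
For each unit pair (A, B), copy every non-unit production of B to A, then drop all unit productions.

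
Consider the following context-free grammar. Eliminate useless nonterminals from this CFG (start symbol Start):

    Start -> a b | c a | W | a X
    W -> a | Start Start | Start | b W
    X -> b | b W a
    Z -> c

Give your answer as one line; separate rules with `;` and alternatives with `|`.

Generating nonterminals: {Start, W, X, Z}.
Reachable from Start after that: {Start, W, X}.
Removed useless symbols: {Z} and every production mentioning them.

Start -> a b | c a | W | a X; W -> a | Start Start | Start | b W; X -> b | b W a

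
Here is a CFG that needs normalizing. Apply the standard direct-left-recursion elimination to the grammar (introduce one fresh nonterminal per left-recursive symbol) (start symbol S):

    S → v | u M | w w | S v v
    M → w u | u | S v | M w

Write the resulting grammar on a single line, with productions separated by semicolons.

S → v S' | u M S' | w w S'; M → w u M' | u M' | S v M'; S' → v v S' | ε; M' → w M' | ε

Directly left-recursive nonterminals: S, M.
For S: α = {v v}, β = {v, u M, w w}. Rewrite as S → β S' and S' → α S' | ε.
For M: α = {w}, β = {w u, u, S v}. Rewrite as M → β M' and M' → α M' | ε.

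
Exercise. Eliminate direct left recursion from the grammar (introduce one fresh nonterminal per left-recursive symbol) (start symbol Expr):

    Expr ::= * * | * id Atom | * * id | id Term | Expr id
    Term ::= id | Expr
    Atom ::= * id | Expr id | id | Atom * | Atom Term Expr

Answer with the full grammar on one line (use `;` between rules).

Expr ::= * * Expr1 | * id Atom Expr1 | * * id Expr1 | id Term Expr1; Term ::= id | Expr; Atom ::= * id Atom1 | Expr id Atom1 | id Atom1; Expr1 ::= id Expr1 | ε; Atom1 ::= * Atom1 | Term Expr Atom1 | ε

Left recursion appears on Expr, Atom.
For Expr: α = {id}, β = {* *, * id Atom, * * id, id Term}. Rewrite as Expr → β Expr1 and Expr1 → α Expr1 | ε.
For Atom: α = {*, Term Expr}, β = {* id, Expr id, id}. Rewrite as Atom → β Atom1 and Atom1 → α Atom1 | ε.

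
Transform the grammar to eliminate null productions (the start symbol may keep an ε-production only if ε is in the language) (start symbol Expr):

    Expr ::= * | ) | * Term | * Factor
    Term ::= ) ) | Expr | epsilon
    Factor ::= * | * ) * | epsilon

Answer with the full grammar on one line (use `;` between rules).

Nullable set = {Factor, Term}.
ε ∉ L(G), so no ε-production is kept.

Expr ::= * | ) | * Term | * Factor; Term ::= ) ) | Expr; Factor ::= * | * ) *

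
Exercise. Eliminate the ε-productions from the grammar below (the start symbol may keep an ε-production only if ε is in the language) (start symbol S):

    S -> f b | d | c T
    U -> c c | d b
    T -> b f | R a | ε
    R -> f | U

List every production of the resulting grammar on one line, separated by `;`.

S -> f b | d | c T | c; U -> c c | d b; T -> b f | R a; R -> f | U

The nullable symbols are {T}.
ε ∉ L(G), so no ε-production is kept.
Expand every rule over subsets of its nullable positions: S → c T gives c T | c.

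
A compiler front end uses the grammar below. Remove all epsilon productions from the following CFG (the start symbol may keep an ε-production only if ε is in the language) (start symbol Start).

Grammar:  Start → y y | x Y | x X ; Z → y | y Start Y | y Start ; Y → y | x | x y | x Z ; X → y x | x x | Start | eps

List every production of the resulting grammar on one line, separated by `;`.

Start → y y | x Y | x X | x; Z → y | y Start Y | y Start; Y → y | x | x y | x Z; X → y x | x x | Start

Nullable set = {X}.
ε ∉ L(G), so no ε-production is kept.
For each production, add variants omitting each subset of nullable occurrences: Start → x X gives x X | x.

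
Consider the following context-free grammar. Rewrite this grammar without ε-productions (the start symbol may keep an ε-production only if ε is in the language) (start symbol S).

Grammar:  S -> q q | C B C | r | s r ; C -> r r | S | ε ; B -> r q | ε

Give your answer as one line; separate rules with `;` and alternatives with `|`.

S -> q q | C B C | C B | C C | C | B C | B | r | s r | ε; C -> r r | S; B -> r q

Nullable nonterminals: {B, C, S}.
ε ∈ L(G) since S is nullable, so keep S → ε.
Add the nullable-subset variants: S → C B C gives C B C | C B | C C | C | B C | B.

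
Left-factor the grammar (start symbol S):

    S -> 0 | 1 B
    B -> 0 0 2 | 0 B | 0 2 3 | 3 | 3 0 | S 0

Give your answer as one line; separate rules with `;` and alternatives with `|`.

B has alternatives sharing prefix '0': factor to B → 0 B' with B' → 0 2 | B | 2 3.
B has alternatives sharing prefix '3': factor to B → 3 B'' with B'' → ε | 0.

S -> 0 | 1 B; B -> S 0 | 0 B' | 3 B''; B' -> 0 2 | B | 2 3; B'' -> epsilon | 0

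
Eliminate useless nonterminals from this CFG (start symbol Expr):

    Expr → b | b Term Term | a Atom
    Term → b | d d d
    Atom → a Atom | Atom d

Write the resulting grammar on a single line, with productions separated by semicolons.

Expr → b | b Term Term; Term → b | d d d

Generating nonterminals: {Expr, Term}.
Reachable from Expr after that: {Expr, Term}.
Removed useless symbols: {Atom} and every production mentioning them.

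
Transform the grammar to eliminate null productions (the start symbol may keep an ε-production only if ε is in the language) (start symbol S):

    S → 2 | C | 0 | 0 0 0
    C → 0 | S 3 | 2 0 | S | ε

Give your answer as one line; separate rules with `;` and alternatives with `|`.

S → 2 | C | 0 | 0 0 0 | ε; C → 0 | S 3 | 3 | 2 0 | S

The nullable symbols are {C, S}.
ε ∈ L(G) since S is nullable, so keep S → ε.
For each production, add variants omitting each subset of nullable occurrences: C → S 3 gives S 3 | 3.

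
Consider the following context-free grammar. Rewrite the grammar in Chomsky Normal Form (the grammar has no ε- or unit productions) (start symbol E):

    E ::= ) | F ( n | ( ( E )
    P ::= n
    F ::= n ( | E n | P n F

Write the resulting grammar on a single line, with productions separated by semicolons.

E ::= ) | F Y1 | X1 Y2; P ::= n; F ::= X2 X1 | E X2 | P Y4; X1 ::= (; X2 ::= n; X3 ::= ); Y1 ::= X1 X2; Y2 ::= X1 Y3; Y3 ::= E X3; Y4 ::= X2 F

Introduce a nonterminal for each terminal appearing in a rule of length ≥ 2: X1 → (, X2 → n, X3 → ).
Binarize each right-hand side of length ≥ 3 by chaining fresh nonterminals (Y1, Y2, …): affected rules were E → F X1 X2; E → X1 X1 E X3; F → P X2 F.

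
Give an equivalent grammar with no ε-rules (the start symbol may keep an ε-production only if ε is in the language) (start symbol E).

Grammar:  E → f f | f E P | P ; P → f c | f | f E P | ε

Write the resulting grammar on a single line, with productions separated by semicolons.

E → f f | f E P | f E | f P | f | P | ε; P → f c | f | f E P | f E | f P

Nullable set = {E, P}.
ε ∈ L(G) since E is nullable, so keep E → ε.
For each production, add variants omitting each subset of nullable occurrences: E → f E P gives f E P | f E | f P | f. P → f E P gives f E P | f E | f P.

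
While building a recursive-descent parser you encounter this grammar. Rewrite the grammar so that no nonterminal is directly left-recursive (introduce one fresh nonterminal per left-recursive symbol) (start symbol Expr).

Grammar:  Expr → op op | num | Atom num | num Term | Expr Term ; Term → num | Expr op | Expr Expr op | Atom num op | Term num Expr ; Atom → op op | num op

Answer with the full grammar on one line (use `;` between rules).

Left recursion appears on Expr, Term.
For Expr: α = {Term}, β = {op op, num, Atom num, num Term}. Rewrite as Expr → β Expr1 and Expr1 → α Expr1 | ε.
For Term: α = {num Expr}, β = {num, Expr op, Expr Expr op, Atom num op}. Rewrite as Term → β Term1 and Term1 → α Term1 | ε.

Expr → op op Expr1 | num Expr1 | Atom num Expr1 | num Term Expr1; Term → num Term1 | Expr op Term1 | Expr Expr op Term1 | Atom num op Term1; Atom → op op | num op; Expr1 → Term Expr1 | ε; Term1 → num Expr Term1 | ε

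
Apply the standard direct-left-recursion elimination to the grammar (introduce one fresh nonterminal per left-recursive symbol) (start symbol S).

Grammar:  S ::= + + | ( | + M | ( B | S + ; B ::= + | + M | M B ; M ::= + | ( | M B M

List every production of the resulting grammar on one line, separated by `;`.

Directly left-recursive nonterminals: S, M.
For S: α = {+}, β = {+ +, (, + M, ( B}. Rewrite as S → β S' and S' → α S' | ε.
For M: α = {B M}, β = {+, (}. Rewrite as M → β M' and M' → α M' | ε.

S ::= + + S' | ( S' | + M S' | ( B S'; B ::= + | + M | M B; M ::= + M' | ( M'; S' ::= + S' | ε; M' ::= B M M' | ε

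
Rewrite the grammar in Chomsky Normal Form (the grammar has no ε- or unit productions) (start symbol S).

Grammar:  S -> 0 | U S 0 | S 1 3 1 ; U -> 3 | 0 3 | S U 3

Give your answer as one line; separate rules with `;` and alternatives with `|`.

S -> 0 | U Y1 | S Y2; U -> 3 | X1 X3 | S Y4; X1 -> 0; X2 -> 1; X3 -> 3; Y1 -> S X1; Y2 -> X2 Y3; Y3 -> X3 X2; Y4 -> U X3

Introduce a nonterminal for each terminal appearing in a rule of length ≥ 2: X1 → 0, X2 → 1, X3 → 3.
Binarize each right-hand side of length ≥ 3 by chaining fresh nonterminals (Y1, Y2, …): affected rules were S → U S X1; S → S X2 X3 X2; U → S U X3.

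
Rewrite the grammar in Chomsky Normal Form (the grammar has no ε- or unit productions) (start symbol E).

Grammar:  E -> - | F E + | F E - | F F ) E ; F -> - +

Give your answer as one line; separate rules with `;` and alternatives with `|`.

E -> - | F Y1 | F Y2 | F Y3; F -> X2 X1; X1 -> +; X2 -> -; X3 -> ); Y1 -> E X1; Y2 -> E X2; Y3 -> F Y4; Y4 -> X3 E

Introduce a nonterminal for each terminal appearing in a rule of length ≥ 2: X1 → +, X2 → -, X3 → ).
Binarize each right-hand side of length ≥ 3 by chaining fresh nonterminals (Y1, Y2, …): affected rules were E → F E X1; E → F E X2; E → F F X3 E.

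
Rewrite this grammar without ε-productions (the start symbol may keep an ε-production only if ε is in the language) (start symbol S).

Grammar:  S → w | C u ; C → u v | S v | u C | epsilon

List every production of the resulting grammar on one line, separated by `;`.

S → w | C u | u; C → u v | S v | u C | u

Nullable set = {C}.
ε ∉ L(G), so no ε-production is kept.
For each production, add variants omitting each subset of nullable occurrences: S → C u gives C u | u. C → u C gives u C | u.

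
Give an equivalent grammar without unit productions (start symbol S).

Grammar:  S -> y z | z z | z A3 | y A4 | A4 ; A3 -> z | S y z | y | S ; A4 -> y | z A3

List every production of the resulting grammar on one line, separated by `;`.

Unit pairs: A3 ⇒* {A4, S}; S ⇒* {A4}.
Replace each nonterminal's rules with the union of the non-unit rules of every nonterminal it unit-derives.

S -> y | z A3 | y z | z z | y A4; A3 -> y | z A3 | y z | z z | y A4 | z | S y z; A4 -> y | z A3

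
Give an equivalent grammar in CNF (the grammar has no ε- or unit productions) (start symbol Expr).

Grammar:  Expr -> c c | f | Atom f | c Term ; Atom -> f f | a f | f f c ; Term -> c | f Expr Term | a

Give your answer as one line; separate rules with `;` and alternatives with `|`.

Expr -> X1 X1 | f | Atom X2 | X1 Term; Atom -> X2 X2 | X3 X2 | X2 Y1; Term -> c | X2 Y2 | a; X1 -> c; X2 -> f; X3 -> a; Y1 -> X2 X1; Y2 -> Expr Term

Introduce a nonterminal for each terminal appearing in a rule of length ≥ 2: X1 → c, X2 → f, X3 → a.
Binarize each right-hand side of length ≥ 3 by chaining fresh nonterminals (Y1, Y2, …): affected rules were Atom → X2 X2 X1; Term → X2 Expr Term.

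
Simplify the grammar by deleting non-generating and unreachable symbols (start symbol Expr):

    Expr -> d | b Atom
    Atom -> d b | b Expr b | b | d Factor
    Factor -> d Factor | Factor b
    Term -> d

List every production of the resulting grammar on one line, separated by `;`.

Expr -> d | b Atom; Atom -> d b | b Expr b | b

Generating nonterminals: {Atom, Expr, Term}.
Reachable from Expr after that: {Atom, Expr}.
Removed useless symbols: {Factor, Term} and every production mentioning them.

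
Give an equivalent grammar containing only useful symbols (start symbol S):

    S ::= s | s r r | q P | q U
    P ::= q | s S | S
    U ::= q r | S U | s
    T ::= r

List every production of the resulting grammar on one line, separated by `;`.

S ::= s | s r r | q P | q U; P ::= q | s S | S; U ::= q r | S U | s

Generating nonterminals: {P, S, T, U}.
Reachable from S after that: {P, S, U}.
Removed useless symbols: {T} and every production mentioning them.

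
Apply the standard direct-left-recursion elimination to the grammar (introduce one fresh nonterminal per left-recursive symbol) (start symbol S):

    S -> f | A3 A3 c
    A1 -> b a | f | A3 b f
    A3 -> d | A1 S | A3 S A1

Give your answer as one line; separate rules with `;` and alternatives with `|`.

S -> f | A3 A3 c; A1 -> b a | f | A3 b f; A3 -> d A3' | A1 S A3'; A3' -> S A1 A3' | eps

Left recursion appears on A3.
For A3: α = {S A1}, β = {d, A1 S}. Rewrite as A3 → β A3' and A3' → α A3' | ε.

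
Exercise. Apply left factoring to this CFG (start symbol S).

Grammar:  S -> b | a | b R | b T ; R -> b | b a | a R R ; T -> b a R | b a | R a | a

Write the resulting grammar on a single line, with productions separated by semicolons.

S has alternatives sharing prefix 'b': factor to S → b S' with S' → ε | R | T.
R has alternatives sharing prefix 'b': factor to R → b R' with R' → ε | a.
T has alternatives sharing prefix 'b a': factor to T → b a T' with T' → R | ε.

S -> a | b S'; R -> a R R | b R'; T -> R a | a | b a T'; S' -> ε | R | T; R' -> ε | a; T' -> R | ε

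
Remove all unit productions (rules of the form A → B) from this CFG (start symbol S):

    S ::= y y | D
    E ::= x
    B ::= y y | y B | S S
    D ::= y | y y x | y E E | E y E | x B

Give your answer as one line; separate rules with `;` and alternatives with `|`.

S ::= y | y y x | y E E | E y E | x B | y y; E ::= x; B ::= y y | y B | S S; D ::= y | y y x | y E E | E y E | x B

Unit pairs: S ⇒* {D}.
For every A with A ⇒* B via unit rules, add B's non-unit alternatives to A; then delete every rule of the form X → Y.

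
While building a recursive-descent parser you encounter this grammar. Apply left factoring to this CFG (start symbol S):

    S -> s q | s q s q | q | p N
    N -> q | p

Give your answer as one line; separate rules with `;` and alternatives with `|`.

S has alternatives sharing prefix 's q': factor to S → s q S' with S' → ε | s q.

S -> q | p N | s q S'; N -> q | p; S' -> ε | s q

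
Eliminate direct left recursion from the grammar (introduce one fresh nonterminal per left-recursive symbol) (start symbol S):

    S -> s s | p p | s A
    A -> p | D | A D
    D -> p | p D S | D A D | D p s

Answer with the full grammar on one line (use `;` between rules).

S -> s s | p p | s A; A -> p A' | D A'; D -> p D' | p D S D'; A' -> D A' | ε; D' -> A D D' | p s D' | ε

Left recursion appears on A, D.
For A: α = {D}, β = {p, D}. Rewrite as A → β A' and A' → α A' | ε.
For D: α = {A D, p s}, β = {p, p D S}. Rewrite as D → β D' and D' → α D' | ε.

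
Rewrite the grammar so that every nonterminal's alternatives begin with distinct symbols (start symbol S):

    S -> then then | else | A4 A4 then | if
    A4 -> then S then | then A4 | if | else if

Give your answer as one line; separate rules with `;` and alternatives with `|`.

A4 has alternatives sharing prefix 'then': factor to A4 → then A4' with A4' → S then | A4.

S -> then then | else | A4 A4 then | if; A4 -> if | else if | then A4'; A4' -> S then | A4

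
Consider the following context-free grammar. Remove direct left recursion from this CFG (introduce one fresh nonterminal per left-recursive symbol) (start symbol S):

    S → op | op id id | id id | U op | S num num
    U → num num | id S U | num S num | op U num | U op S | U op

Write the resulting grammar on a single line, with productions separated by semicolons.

S → op S' | op id id S' | id id S' | U op S'; U → num num U' | id S U U' | num S num U' | op U num U'; S' → num num S' | ε; U' → op S U' | op U' | ε

Left recursion appears on S, U.
For S: α = {num num}, β = {op, op id id, id id, U op}. Rewrite as S → β S' and S' → α S' | ε.
For U: α = {op S, op}, β = {num num, id S U, num S num, op U num}. Rewrite as U → β U' and U' → α U' | ε.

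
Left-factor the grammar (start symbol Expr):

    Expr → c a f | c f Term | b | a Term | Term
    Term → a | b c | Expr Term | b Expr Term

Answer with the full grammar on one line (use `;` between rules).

Expr has alternatives sharing prefix 'c': factor to Expr → c Expr1 with Expr1 → a f | f Term.
Term has alternatives sharing prefix 'b': factor to Term → b Term1 with Term1 → c | Expr Term.

Expr → b | a Term | Term | c Expr1; Term → a | Expr Term | b Term1; Expr1 → a f | f Term; Term1 → c | Expr Term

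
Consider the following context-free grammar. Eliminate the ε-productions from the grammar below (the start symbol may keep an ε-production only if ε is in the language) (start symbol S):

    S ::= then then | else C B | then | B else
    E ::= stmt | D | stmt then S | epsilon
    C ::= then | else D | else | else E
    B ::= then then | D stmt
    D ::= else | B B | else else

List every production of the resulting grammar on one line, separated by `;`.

S ::= then then | else C B | then | B else; E ::= stmt | D | stmt then S; C ::= then | else D | else | else E; B ::= then then | D stmt; D ::= else | B B | else else

Nullable set = {E}.
ε ∉ L(G), so no ε-production is kept.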